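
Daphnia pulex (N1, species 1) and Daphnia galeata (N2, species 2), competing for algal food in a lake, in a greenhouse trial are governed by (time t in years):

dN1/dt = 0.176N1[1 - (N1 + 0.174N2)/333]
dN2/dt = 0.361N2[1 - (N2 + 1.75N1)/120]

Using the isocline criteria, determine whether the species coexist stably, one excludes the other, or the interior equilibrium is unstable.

species 1 excludes species 2

Compare the nullcline intercepts: K1/α12 = 333/0.174 = 1910 > K2 = 120; K2/α21 = 120/1.75 = 68.6 < K1 = 333.
Since the inequalities point opposite ways, species 1 can invade but species 2 cannot.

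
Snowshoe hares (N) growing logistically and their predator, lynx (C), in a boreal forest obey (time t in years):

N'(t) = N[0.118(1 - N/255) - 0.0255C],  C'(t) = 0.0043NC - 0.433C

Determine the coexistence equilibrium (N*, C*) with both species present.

From dC/dt = 0 with C > 0: 0.0043N* = 0.433, so N* = 101.
Substitute into dN/dt = 0: 0.118(1 - 101/255) = 0.0255C*.
The bracket is 0.605, giving C* = 0.0714/0.0255 = 2.8.

N* ≈ 101, C* ≈ 2.8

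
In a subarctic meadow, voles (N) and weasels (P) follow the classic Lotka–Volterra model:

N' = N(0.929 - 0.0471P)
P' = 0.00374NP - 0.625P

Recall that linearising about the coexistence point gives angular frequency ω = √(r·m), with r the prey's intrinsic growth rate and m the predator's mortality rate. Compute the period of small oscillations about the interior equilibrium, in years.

T ≈ 8.25 years

Here r = 0.929 and m = 0.625, so r·m = 0.581.
ω = √0.581 = 0.762 per year, hence T = 2π/ω ≈ 8.25 years.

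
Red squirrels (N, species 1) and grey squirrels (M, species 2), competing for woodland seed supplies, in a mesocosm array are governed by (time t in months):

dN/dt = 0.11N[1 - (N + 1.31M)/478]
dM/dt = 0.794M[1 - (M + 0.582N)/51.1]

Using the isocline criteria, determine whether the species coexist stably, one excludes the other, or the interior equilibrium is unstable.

Compare the nullcline intercepts: K1/α12 = 478/1.31 = 365 > K2 = 51.1; K2/α21 = 51.1/0.582 = 87.8 < K1 = 478.
Since the inequalities point opposite ways, species 1 can invade but species 2 cannot.

species 1 excludes species 2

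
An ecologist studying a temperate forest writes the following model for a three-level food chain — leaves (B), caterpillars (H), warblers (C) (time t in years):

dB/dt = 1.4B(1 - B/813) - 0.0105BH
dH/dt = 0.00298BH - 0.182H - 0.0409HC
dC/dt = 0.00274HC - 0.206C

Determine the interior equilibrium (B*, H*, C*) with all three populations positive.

From dC/dt = 0: 0.00274H* = 0.206, so H* = 75.2.
From dB/dt = 0: 1.4(1 - B*/813) = 0.0105·75.2, giving B* = 813·(1 - 0.564) = 355.
From dH/dt = 0: 0.00298·355 - 0.182 = 0.0409C*, so C* = 0.875/0.0409 = 21.4.

B* ≈ 355, H* ≈ 75.2, C* ≈ 21.4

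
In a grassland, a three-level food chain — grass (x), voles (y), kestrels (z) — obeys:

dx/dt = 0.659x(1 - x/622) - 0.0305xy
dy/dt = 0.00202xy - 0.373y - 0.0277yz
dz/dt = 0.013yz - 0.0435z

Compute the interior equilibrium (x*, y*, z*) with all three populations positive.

From dz/dt = 0: 0.013y* = 0.0435, so y* = 3.35.
From dx/dt = 0: 0.659(1 - x*/622) = 0.0305·3.35, giving x* = 622·(1 - 0.155) = 526.
From dy/dt = 0: 0.00202·526 - 0.373 = 0.0277z*, so z* = 0.689/0.0277 = 24.9.

x* ≈ 526, y* ≈ 3.35, z* ≈ 24.9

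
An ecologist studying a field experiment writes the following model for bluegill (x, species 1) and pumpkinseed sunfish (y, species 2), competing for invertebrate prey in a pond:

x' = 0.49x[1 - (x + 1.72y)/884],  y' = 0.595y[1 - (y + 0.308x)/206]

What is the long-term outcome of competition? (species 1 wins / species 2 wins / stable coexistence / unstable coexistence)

Compare the nullcline intercepts: K1/α12 = 884/1.72 = 514 > K2 = 206; K2/α21 = 206/0.308 = 669 < K1 = 884.
Since the inequalities point opposite ways, species 1 can invade but species 2 cannot.

species 1 excludes species 2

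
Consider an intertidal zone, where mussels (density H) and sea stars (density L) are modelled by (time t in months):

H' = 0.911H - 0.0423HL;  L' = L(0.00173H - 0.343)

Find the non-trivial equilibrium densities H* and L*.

H* ≈ 198, L* ≈ 21.5

Set dL/dt = 0 with L > 0: 0.00173H - 0.343 = 0, so H* = 0.343/0.00173 = 198.
Set dH/dt = 0 with H > 0: 0.911 - 0.0423L = 0, so L* = 0.911/0.0423 = 21.5.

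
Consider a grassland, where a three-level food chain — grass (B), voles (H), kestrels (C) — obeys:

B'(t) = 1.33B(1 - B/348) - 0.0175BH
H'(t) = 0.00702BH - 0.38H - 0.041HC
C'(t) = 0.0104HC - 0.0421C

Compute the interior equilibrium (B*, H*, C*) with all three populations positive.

B* ≈ 329, H* ≈ 4.05, C* ≈ 47.1

From dC/dt = 0: 0.0104H* = 0.0421, so H* = 4.05.
From dB/dt = 0: 1.33(1 - B*/348) = 0.0175·4.05, giving B* = 348·(1 - 0.0533) = 329.
From dH/dt = 0: 0.00702·329 - 0.38 = 0.041C*, so C* = 1.93/0.041 = 47.1.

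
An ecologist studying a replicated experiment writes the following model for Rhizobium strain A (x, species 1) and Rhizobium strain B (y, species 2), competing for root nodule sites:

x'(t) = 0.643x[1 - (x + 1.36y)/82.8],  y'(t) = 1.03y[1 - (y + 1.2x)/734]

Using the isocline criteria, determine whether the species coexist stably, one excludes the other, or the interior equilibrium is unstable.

Compare the nullcline intercepts: K1/α12 = 82.8/1.36 = 60.9 < K2 = 734; K2/α21 = 734/1.2 = 612 > K1 = 82.8.
Since the inequalities point opposite ways, species 2 can invade but species 1 cannot.

species 2 excludes species 1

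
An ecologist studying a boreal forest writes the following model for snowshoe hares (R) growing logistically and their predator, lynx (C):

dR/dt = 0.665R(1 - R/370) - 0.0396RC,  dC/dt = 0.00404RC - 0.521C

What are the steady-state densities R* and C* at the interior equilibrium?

From dC/dt = 0 with C > 0: 0.00404R* = 0.521, so R* = 129.
Substitute into dR/dt = 0: 0.665(1 - 129/370) = 0.0396C*.
The bracket is 0.651, giving C* = 0.433/0.0396 = 10.9.

R* ≈ 129, C* ≈ 10.9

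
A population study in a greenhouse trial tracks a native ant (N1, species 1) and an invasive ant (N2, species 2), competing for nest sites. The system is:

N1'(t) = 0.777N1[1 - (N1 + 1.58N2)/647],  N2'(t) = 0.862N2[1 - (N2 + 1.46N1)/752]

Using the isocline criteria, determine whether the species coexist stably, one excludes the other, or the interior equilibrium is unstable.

unstable coexistence (outcome depends on initial conditions)

Compare the nullcline intercepts: K1/α12 = 647/1.58 = 409 < K2 = 752; K2/α21 = 752/1.46 = 515 < K1 = 647.
Since both are reversed, neither can invade when rare; the interior point is a saddle.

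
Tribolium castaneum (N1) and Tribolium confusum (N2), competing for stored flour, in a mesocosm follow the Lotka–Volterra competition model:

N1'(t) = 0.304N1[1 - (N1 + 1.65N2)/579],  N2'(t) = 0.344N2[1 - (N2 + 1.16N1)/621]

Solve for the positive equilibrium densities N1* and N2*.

N1* ≈ 488, N2* ≈ 55.4

Setting both brackets to zero gives the nullclines N1 + 1.65N2 = 579 and 1.16N1 + N2 = 621.
Substituting N2 = 621 - 1.16N1 into the first: N1(1 - 1.65·1.16) = 579 - 1.65·621.
So N1* = -446/-0.914 = 488, and then N2* = 621 - 1.16·488 = 55.4.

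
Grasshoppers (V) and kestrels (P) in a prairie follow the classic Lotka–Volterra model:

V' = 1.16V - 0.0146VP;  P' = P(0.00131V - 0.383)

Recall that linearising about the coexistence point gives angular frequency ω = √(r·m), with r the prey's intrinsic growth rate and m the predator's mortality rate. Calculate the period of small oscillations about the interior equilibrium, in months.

T ≈ 9.43 months

Here r = 1.16 and m = 0.383, so r·m = 0.444.
ω = √0.444 = 0.667 per month, hence T = 2π/ω ≈ 9.43 months.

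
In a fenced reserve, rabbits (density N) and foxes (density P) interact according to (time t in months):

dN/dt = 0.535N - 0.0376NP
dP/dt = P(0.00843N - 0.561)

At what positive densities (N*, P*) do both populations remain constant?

Set dP/dt = 0 with P > 0: 0.00843N - 0.561 = 0, so N* = 0.561/0.00843 = 66.5.
Set dN/dt = 0 with N > 0: 0.535 - 0.0376P = 0, so P* = 0.535/0.0376 = 14.2.

N* ≈ 66.5, P* ≈ 14.2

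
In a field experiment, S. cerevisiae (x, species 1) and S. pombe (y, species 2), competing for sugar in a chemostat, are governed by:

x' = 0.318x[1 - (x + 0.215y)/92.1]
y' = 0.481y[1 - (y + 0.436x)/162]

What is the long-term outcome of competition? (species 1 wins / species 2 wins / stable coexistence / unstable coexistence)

stable coexistence

Compare the nullcline intercepts: K1/α12 = 92.1/0.215 = 428 > K2 = 162; K2/α21 = 162/0.436 = 372 > K1 = 92.1.
Since both inequalities hold, each species can invade when rare, so the interior equilibrium is stable.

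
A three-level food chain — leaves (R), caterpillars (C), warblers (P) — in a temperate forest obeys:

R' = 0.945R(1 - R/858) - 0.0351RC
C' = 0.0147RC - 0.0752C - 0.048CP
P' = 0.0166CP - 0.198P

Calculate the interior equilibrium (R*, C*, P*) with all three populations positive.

R* ≈ 478, C* ≈ 11.9, P* ≈ 145

From dP/dt = 0: 0.0166C* = 0.198, so C* = 11.9.
From dR/dt = 0: 0.945(1 - R*/858) = 0.0351·11.9, giving R* = 858·(1 - 0.443) = 478.
From dC/dt = 0: 0.0147·478 - 0.0752 = 0.048P*, so P* = 6.95/0.048 = 145.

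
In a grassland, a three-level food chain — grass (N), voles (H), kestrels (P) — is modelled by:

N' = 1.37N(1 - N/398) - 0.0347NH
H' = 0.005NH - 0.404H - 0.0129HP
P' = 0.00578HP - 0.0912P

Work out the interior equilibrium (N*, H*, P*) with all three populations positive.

From dP/dt = 0: 0.00578H* = 0.0912, so H* = 15.8.
From dN/dt = 0: 1.37(1 - N*/398) = 0.0347·15.8, giving N* = 398·(1 - 0.4) = 239.
From dH/dt = 0: 0.005·239 - 0.404 = 0.0129P*, so P* = 0.791/0.0129 = 61.3.

N* ≈ 239, H* ≈ 15.8, P* ≈ 61.3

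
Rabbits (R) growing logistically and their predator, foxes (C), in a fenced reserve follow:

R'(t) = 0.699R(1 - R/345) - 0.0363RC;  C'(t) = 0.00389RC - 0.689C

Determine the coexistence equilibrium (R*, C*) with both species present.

R* ≈ 177, C* ≈ 9.37

From dC/dt = 0 with C > 0: 0.00389R* = 0.689, so R* = 177.
Substitute into dR/dt = 0: 0.699(1 - 177/345) = 0.0363C*.
The bracket is 0.487, giving C* = 0.34/0.0363 = 9.37.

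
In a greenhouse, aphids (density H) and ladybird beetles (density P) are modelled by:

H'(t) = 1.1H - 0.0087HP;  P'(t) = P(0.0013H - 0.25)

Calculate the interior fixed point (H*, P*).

H* ≈ 192, P* ≈ 126

Set dP/dt = 0 with P > 0: 0.0013H - 0.25 = 0, so H* = 0.25/0.0013 = 192.
Set dH/dt = 0 with H > 0: 1.1 - 0.0087P = 0, so P* = 1.1/0.0087 = 126.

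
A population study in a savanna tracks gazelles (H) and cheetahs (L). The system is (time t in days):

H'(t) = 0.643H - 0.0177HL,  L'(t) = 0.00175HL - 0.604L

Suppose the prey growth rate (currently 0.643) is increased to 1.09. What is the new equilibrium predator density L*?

At the interior fixed point, setting dH/dt = 0 with H > 0 fixes L* = (prey growth rate)/(HL coefficient) — independent of the other coefficients.
With the change, L* = 1.09/0.0177 = 61.6; it rises from 36.3.

L* ≈ 61.6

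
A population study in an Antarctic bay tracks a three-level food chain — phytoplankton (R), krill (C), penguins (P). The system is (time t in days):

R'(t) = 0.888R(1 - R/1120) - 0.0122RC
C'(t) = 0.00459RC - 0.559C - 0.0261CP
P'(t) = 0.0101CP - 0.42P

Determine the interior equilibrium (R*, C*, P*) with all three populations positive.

From dP/dt = 0: 0.0101C* = 0.42, so C* = 41.6.
From dR/dt = 0: 0.888(1 - R*/1120) = 0.0122·41.6, giving R* = 1120·(1 - 0.571) = 480.
From dC/dt = 0: 0.00459·480 - 0.559 = 0.0261P*, so P* = 1.64/0.0261 = 63.

R* ≈ 480, C* ≈ 41.6, P* ≈ 63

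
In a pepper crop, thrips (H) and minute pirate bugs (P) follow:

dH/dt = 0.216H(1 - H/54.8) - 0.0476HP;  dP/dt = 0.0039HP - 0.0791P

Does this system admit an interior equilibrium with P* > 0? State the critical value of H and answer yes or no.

The predator equation gives dP/dt > 0 only when H > 0.0791/0.0039 = 20.3.
Without the predator, H → K = 54.8. Since 54.8 > 20.3, the predator can invade and persist.

Threshold H = 20.3; K > 20.3, so yes, the predator persists.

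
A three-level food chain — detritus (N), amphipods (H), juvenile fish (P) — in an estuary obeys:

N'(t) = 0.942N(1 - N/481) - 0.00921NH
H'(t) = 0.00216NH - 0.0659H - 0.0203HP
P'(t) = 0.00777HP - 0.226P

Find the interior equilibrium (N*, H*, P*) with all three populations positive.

N* ≈ 344, H* ≈ 29.1, P* ≈ 33.4

From dP/dt = 0: 0.00777H* = 0.226, so H* = 29.1.
From dN/dt = 0: 0.942(1 - N*/481) = 0.00921·29.1, giving N* = 481·(1 - 0.284) = 344.
From dH/dt = 0: 0.00216·344 - 0.0659 = 0.0203P*, so P* = 0.678/0.0203 = 33.4.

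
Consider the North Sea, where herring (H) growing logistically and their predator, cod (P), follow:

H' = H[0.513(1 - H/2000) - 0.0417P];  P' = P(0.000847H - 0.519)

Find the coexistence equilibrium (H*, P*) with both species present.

H* ≈ 613, P* ≈ 8.53

From dP/dt = 0 with P > 0: 0.000847H* = 0.519, so H* = 613.
Substitute into dH/dt = 0: 0.513(1 - 613/2000) = 0.0417P*.
The bracket is 0.694, giving P* = 0.356/0.0417 = 8.53.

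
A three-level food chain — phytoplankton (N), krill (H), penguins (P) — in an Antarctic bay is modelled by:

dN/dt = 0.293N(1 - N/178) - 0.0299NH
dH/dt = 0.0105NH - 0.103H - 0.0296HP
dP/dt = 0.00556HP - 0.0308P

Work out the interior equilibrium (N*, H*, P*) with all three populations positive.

N* ≈ 77.4, H* ≈ 5.54, P* ≈ 24

From dP/dt = 0: 0.00556H* = 0.0308, so H* = 5.54.
From dN/dt = 0: 0.293(1 - N*/178) = 0.0299·5.54, giving N* = 178·(1 - 0.565) = 77.4.
From dH/dt = 0: 0.0105·77.4 - 0.103 = 0.0296P*, so P* = 0.709/0.0296 = 24.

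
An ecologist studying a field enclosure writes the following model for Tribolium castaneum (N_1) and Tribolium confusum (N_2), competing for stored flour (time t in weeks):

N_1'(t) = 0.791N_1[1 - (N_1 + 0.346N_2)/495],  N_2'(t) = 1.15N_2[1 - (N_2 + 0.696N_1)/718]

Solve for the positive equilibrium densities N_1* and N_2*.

Setting both brackets to zero gives the nullclines N_1 + 0.346N_2 = 495 and 0.696N_1 + N_2 = 718.
Substituting N_2 = 718 - 0.696N_1 into the first: N_1(1 - 0.346·0.696) = 495 - 0.346·718.
So N_1* = 247/0.759 = 325, and then N_2* = 718 - 0.696·325 = 492.

N_1* ≈ 325, N_2* ≈ 492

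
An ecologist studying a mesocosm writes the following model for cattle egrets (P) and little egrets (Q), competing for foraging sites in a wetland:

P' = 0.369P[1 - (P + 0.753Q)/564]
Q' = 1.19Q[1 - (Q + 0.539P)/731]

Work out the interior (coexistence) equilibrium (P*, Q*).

P* ≈ 22.8, Q* ≈ 719

Setting both brackets to zero gives the nullclines P + 0.753Q = 564 and 0.539P + Q = 731.
Substituting Q = 731 - 0.539P into the first: P(1 - 0.753·0.539) = 564 - 0.753·731.
So P* = 13.6/0.594 = 22.8, and then Q* = 731 - 0.539·22.8 = 719.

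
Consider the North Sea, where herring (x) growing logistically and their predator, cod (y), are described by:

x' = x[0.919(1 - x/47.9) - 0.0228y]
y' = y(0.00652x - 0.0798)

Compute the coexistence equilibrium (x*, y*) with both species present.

x* ≈ 12.2, y* ≈ 30

From dy/dt = 0 with y > 0: 0.00652x* = 0.0798, so x* = 12.2.
Substitute into dx/dt = 0: 0.919(1 - 12.2/47.9) = 0.0228y*.
The bracket is 0.744, giving y* = 0.684/0.0228 = 30.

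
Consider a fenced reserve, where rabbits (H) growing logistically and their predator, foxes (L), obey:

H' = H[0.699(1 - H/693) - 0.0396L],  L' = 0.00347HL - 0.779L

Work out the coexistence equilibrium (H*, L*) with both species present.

H* ≈ 224, L* ≈ 11.9

From dL/dt = 0 with L > 0: 0.00347H* = 0.779, so H* = 224.
Substitute into dH/dt = 0: 0.699(1 - 224/693) = 0.0396L*.
The bracket is 0.676, giving L* = 0.473/0.0396 = 11.9.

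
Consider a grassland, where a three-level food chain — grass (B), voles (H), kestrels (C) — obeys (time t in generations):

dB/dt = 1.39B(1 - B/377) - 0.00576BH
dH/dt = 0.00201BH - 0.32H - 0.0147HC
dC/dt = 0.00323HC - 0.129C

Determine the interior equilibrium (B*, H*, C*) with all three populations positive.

From dC/dt = 0: 0.00323H* = 0.129, so H* = 39.9.
From dB/dt = 0: 1.39(1 - B*/377) = 0.00576·39.9, giving B* = 377·(1 - 0.165) = 315.
From dH/dt = 0: 0.00201·315 - 0.32 = 0.0147C*, so C* = 0.312/0.0147 = 21.2.

B* ≈ 315, H* ≈ 39.9, C* ≈ 21.2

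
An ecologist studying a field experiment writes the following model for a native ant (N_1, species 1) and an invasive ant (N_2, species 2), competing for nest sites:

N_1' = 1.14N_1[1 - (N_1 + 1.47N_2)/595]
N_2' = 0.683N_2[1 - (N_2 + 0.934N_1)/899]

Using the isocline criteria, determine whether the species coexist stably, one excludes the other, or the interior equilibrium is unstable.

Compare the nullcline intercepts: K1/α12 = 595/1.47 = 405 < K2 = 899; K2/α21 = 899/0.934 = 963 > K1 = 595.
Since the inequalities point opposite ways, species 2 can invade but species 1 cannot.

species 2 excludes species 1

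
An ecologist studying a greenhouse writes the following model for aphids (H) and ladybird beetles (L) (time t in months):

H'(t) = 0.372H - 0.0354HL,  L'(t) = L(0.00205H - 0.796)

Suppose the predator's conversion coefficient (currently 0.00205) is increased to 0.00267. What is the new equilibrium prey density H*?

H* ≈ 298

At the interior fixed point, setting dL/dt = 0 with L > 0 fixes H* = (predator death rate)/(HL coefficient) — independent of the other coefficients.
With the change, H* = 0.796/0.00267 = 298; it falls from 388.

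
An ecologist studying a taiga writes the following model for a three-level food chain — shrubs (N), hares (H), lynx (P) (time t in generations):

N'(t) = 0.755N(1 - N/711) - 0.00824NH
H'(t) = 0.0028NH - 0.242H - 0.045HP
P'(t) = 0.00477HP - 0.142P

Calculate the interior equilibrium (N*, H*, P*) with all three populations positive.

N* ≈ 480, H* ≈ 29.8, P* ≈ 24.5

From dP/dt = 0: 0.00477H* = 0.142, so H* = 29.8.
From dN/dt = 0: 0.755(1 - N*/711) = 0.00824·29.8, giving N* = 711·(1 - 0.325) = 480.
From dH/dt = 0: 0.0028·480 - 0.242 = 0.045P*, so P* = 1.1/0.045 = 24.5.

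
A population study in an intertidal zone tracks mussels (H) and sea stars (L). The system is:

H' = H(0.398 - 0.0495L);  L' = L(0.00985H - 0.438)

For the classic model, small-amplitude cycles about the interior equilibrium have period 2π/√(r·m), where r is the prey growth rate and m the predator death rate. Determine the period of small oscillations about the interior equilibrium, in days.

T ≈ 15 days

Here r = 0.398 and m = 0.438, so r·m = 0.174.
ω = √0.174 = 0.418 per day, hence T = 2π/ω ≈ 15 days.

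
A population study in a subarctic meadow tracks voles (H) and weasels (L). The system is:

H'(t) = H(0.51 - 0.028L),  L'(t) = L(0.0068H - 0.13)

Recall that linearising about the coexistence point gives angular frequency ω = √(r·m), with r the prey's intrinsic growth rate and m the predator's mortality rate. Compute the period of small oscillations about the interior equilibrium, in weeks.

T ≈ 24.4 weeks

Here r = 0.51 and m = 0.13, so r·m = 0.0663.
ω = √0.0663 = 0.257 per week, hence T = 2π/ω ≈ 24.4 weeks.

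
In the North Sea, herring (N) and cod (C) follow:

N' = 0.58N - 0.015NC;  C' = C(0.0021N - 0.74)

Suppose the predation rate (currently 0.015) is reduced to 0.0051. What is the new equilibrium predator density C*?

C* ≈ 114

At the interior fixed point, setting dN/dt = 0 with N > 0 fixes C* = (prey growth rate)/(NC coefficient) — independent of the other coefficients.
With the change, C* = 0.58/0.0051 = 114; it rises from 38.7.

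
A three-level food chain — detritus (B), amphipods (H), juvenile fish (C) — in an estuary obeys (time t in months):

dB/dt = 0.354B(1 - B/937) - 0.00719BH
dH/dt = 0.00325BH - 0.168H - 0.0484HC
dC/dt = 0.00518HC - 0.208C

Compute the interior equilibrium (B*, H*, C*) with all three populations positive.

B* ≈ 173, H* ≈ 40.2, C* ≈ 8.13

From dC/dt = 0: 0.00518H* = 0.208, so H* = 40.2.
From dB/dt = 0: 0.354(1 - B*/937) = 0.00719·40.2, giving B* = 937·(1 - 0.816) = 173.
From dH/dt = 0: 0.00325·173 - 0.168 = 0.0484C*, so C* = 0.394/0.0484 = 8.13.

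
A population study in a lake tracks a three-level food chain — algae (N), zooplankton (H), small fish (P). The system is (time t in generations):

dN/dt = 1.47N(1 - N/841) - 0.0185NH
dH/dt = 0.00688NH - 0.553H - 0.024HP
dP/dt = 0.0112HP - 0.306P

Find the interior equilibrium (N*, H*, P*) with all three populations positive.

N* ≈ 552, H* ≈ 27.3, P* ≈ 135

From dP/dt = 0: 0.0112H* = 0.306, so H* = 27.3.
From dN/dt = 0: 1.47(1 - N*/841) = 0.0185·27.3, giving N* = 841·(1 - 0.344) = 552.
From dH/dt = 0: 0.00688·552 - 0.553 = 0.024P*, so P* = 3.24/0.024 = 135.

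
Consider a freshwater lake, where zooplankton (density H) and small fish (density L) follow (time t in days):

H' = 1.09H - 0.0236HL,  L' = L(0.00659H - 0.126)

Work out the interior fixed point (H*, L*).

H* ≈ 19.1, L* ≈ 46.2

Set dL/dt = 0 with L > 0: 0.00659H - 0.126 = 0, so H* = 0.126/0.00659 = 19.1.
Set dH/dt = 0 with H > 0: 1.09 - 0.0236L = 0, so L* = 1.09/0.0236 = 46.2.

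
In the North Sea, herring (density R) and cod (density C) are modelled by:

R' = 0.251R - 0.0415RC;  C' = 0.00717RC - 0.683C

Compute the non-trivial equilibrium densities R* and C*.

Set dC/dt = 0 with C > 0: 0.00717R - 0.683 = 0, so R* = 0.683/0.00717 = 95.3.
Set dR/dt = 0 with R > 0: 0.251 - 0.0415C = 0, so C* = 0.251/0.0415 = 6.05.

R* ≈ 95.3, C* ≈ 6.05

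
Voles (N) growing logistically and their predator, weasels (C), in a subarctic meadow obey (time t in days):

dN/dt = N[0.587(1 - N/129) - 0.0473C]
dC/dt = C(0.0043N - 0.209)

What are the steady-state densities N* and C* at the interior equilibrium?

N* ≈ 48.6, C* ≈ 7.73

From dC/dt = 0 with C > 0: 0.0043N* = 0.209, so N* = 48.6.
Substitute into dN/dt = 0: 0.587(1 - 48.6/129) = 0.0473C*.
The bracket is 0.623, giving C* = 0.366/0.0473 = 7.73.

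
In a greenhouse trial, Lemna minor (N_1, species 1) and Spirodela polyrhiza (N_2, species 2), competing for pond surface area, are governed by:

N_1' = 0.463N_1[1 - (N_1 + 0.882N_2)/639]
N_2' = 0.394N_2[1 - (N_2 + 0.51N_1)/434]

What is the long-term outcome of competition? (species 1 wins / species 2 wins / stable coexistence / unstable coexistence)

stable coexistence

Compare the nullcline intercepts: K1/α12 = 639/0.882 = 724 > K2 = 434; K2/α21 = 434/0.51 = 851 > K1 = 639.
Since both inequalities hold, each species can invade when rare, so the interior equilibrium is stable.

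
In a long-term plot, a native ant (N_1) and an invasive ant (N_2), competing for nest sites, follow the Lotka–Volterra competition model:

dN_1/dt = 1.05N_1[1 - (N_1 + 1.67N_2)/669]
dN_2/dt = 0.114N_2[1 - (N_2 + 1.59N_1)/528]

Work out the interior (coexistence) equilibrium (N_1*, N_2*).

Setting both brackets to zero gives the nullclines N_1 + 1.67N_2 = 669 and 1.59N_1 + N_2 = 528.
Substituting N_2 = 528 - 1.59N_1 into the first: N_1(1 - 1.67·1.59) = 669 - 1.67·528.
So N_1* = -213/-1.66 = 129, and then N_2* = 528 - 1.59·129 = 324.

N_1* ≈ 129, N_2* ≈ 324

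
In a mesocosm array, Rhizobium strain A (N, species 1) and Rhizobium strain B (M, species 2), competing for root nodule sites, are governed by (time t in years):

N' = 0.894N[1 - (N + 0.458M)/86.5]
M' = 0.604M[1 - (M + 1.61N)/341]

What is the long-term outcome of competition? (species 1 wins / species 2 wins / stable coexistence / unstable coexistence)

species 2 excludes species 1

Compare the nullcline intercepts: K1/α12 = 86.5/0.458 = 189 < K2 = 341; K2/α21 = 341/1.61 = 212 > K1 = 86.5.
Since the inequalities point opposite ways, species 2 can invade but species 1 cannot.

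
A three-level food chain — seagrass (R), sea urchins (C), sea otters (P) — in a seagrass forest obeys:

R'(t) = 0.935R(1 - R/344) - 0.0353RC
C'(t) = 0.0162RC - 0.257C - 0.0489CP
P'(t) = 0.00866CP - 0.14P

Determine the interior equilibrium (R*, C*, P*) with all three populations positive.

From dP/dt = 0: 0.00866C* = 0.14, so C* = 16.2.
From dR/dt = 0: 0.935(1 - R*/344) = 0.0353·16.2, giving R* = 344·(1 - 0.61) = 134.
From dC/dt = 0: 0.0162·134 - 0.257 = 0.0489P*, so P* = 1.91/0.0489 = 39.2.

R* ≈ 134, C* ≈ 16.2, P* ≈ 39.2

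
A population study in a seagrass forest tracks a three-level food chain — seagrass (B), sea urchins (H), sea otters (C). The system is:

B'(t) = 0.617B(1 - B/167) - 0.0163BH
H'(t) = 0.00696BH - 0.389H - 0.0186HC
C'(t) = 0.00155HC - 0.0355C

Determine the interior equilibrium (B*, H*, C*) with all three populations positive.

B* ≈ 66, H* ≈ 22.9, C* ≈ 3.77

From dC/dt = 0: 0.00155H* = 0.0355, so H* = 22.9.
From dB/dt = 0: 0.617(1 - B*/167) = 0.0163·22.9, giving B* = 167·(1 - 0.605) = 66.
From dH/dt = 0: 0.00696·66 - 0.389 = 0.0186C*, so C* = 0.07/0.0186 = 3.77.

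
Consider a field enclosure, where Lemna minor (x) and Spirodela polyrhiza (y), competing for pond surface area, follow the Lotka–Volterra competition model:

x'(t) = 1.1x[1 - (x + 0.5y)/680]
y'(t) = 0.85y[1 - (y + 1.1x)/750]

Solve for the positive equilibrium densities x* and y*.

Setting both brackets to zero gives the nullclines x + 0.5y = 680 and 1.1x + y = 750.
Substituting y = 750 - 1.1x into the first: x(1 - 0.5·1.1) = 680 - 0.5·750.
So x* = 305/0.45 = 678, and then y* = 750 - 1.1·678 = 4.44.

x* ≈ 678, y* ≈ 4.44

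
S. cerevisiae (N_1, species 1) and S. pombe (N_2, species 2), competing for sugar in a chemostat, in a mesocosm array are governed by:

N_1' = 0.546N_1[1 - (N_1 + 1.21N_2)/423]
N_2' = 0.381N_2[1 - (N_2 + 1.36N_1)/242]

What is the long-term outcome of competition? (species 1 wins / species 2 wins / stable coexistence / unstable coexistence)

species 1 excludes species 2

Compare the nullcline intercepts: K1/α12 = 423/1.21 = 350 > K2 = 242; K2/α21 = 242/1.36 = 178 < K1 = 423.
Since the inequalities point opposite ways, species 1 can invade but species 2 cannot.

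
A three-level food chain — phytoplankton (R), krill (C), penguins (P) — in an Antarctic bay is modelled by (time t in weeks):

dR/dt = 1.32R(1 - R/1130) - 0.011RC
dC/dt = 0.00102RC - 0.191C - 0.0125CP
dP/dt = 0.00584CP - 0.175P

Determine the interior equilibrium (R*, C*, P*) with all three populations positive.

R* ≈ 848, C* ≈ 30, P* ≈ 53.9

From dP/dt = 0: 0.00584C* = 0.175, so C* = 30.
From dR/dt = 0: 1.32(1 - R*/1130) = 0.011·30, giving R* = 1130·(1 - 0.25) = 848.
From dC/dt = 0: 0.00102·848 - 0.191 = 0.0125P*, so P* = 0.674/0.0125 = 53.9.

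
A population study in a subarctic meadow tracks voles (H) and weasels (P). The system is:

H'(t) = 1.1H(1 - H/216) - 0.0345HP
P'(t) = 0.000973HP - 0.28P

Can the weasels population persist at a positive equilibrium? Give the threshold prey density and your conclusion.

Threshold H = 288; K < 288, so no, the predator goes extinct.

The predator equation gives dP/dt > 0 only when H > 0.28/0.000973 = 288.
Without the predator, H → K = 216. Since 216 < 288, the predator cannot invade.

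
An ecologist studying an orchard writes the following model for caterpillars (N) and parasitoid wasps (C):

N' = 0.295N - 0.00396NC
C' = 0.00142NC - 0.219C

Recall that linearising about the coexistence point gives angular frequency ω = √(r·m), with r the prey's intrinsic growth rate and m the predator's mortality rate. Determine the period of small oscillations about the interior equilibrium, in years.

T ≈ 24.7 years

Here r = 0.295 and m = 0.219, so r·m = 0.0646.
ω = √0.0646 = 0.254 per year, hence T = 2π/ω ≈ 24.7 years.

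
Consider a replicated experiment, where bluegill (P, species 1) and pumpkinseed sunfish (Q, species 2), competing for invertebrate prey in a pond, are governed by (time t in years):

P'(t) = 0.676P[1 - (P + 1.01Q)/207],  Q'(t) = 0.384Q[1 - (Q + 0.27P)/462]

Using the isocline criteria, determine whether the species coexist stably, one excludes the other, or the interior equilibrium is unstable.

species 2 excludes species 1

Compare the nullcline intercepts: K1/α12 = 207/1.01 = 205 < K2 = 462; K2/α21 = 462/0.27 = 1710 > K1 = 207.
Since the inequalities point opposite ways, species 2 can invade but species 1 cannot.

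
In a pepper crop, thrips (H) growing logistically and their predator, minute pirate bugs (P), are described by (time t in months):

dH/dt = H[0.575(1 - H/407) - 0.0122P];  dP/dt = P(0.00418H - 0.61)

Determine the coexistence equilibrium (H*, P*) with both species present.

H* ≈ 146, P* ≈ 30.2

From dP/dt = 0 with P > 0: 0.00418H* = 0.61, so H* = 146.
Substitute into dH/dt = 0: 0.575(1 - 146/407) = 0.0122P*.
The bracket is 0.641, giving P* = 0.369/0.0122 = 30.2.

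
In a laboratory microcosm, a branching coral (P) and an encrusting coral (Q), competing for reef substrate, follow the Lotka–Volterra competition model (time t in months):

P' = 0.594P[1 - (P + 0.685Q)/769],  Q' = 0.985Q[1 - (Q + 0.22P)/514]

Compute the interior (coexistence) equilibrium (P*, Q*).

Setting both brackets to zero gives the nullclines P + 0.685Q = 769 and 0.22P + Q = 514.
Substituting Q = 514 - 0.22P into the first: P(1 - 0.685·0.22) = 769 - 0.685·514.
So P* = 417/0.849 = 491, and then Q* = 514 - 0.22·491 = 406.

P* ≈ 491, Q* ≈ 406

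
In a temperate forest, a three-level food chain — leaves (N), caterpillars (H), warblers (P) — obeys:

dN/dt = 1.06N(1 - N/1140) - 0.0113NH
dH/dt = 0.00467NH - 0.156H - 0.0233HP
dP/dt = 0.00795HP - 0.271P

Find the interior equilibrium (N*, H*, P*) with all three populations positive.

From dP/dt = 0: 0.00795H* = 0.271, so H* = 34.1.
From dN/dt = 0: 1.06(1 - N*/1140) = 0.0113·34.1, giving N* = 1140·(1 - 0.363) = 726.
From dH/dt = 0: 0.00467·726 - 0.156 = 0.0233P*, so P* = 3.23/0.0233 = 139.

N* ≈ 726, H* ≈ 34.1, P* ≈ 139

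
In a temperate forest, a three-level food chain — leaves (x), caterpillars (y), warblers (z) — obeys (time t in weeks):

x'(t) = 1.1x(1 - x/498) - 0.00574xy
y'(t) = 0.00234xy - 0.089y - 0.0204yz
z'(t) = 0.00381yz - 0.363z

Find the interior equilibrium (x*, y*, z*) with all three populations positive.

From dz/dt = 0: 0.00381y* = 0.363, so y* = 95.3.
From dx/dt = 0: 1.1(1 - x*/498) = 0.00574·95.3, giving x* = 498·(1 - 0.497) = 250.
From dy/dt = 0: 0.00234·250 - 0.089 = 0.0204z*, so z* = 0.497/0.0204 = 24.4.

x* ≈ 250, y* ≈ 95.3, z* ≈ 24.4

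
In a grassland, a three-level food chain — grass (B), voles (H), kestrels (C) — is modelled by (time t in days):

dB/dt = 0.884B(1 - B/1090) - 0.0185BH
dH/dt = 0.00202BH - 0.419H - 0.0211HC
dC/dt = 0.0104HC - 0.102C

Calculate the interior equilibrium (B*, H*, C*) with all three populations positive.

B* ≈ 866, H* ≈ 9.81, C* ≈ 63.1

From dC/dt = 0: 0.0104H* = 0.102, so H* = 9.81.
From dB/dt = 0: 0.884(1 - B*/1090) = 0.0185·9.81, giving B* = 1090·(1 - 0.205) = 866.
From dH/dt = 0: 0.00202·866 - 0.419 = 0.0211C*, so C* = 1.33/0.0211 = 63.1.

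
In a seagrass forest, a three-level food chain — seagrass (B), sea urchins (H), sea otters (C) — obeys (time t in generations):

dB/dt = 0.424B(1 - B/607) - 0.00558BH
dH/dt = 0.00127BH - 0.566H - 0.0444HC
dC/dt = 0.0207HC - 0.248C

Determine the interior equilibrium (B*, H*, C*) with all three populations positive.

From dC/dt = 0: 0.0207H* = 0.248, so H* = 12.
From dB/dt = 0: 0.424(1 - B*/607) = 0.00558·12, giving B* = 607·(1 - 0.158) = 511.
From dH/dt = 0: 0.00127·511 - 0.566 = 0.0444C*, so C* = 0.0833/0.0444 = 1.88.

B* ≈ 511, H* ≈ 12, C* ≈ 1.88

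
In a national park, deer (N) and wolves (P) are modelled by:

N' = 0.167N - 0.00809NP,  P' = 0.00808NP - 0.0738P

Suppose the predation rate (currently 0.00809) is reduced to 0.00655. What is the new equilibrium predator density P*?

At the interior fixed point, setting dN/dt = 0 with N > 0 fixes P* = (prey growth rate)/(NP coefficient) — independent of the other coefficients.
With the change, P* = 0.167/0.00655 = 25.5; it rises from 20.6.

P* ≈ 25.5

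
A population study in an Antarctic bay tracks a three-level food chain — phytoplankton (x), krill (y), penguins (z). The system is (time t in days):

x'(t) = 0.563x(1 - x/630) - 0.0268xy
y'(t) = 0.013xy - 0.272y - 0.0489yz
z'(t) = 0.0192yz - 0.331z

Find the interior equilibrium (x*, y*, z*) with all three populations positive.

x* ≈ 113, y* ≈ 17.2, z* ≈ 24.5

From dz/dt = 0: 0.0192y* = 0.331, so y* = 17.2.
From dx/dt = 0: 0.563(1 - x*/630) = 0.0268·17.2, giving x* = 630·(1 - 0.821) = 113.
From dy/dt = 0: 0.013·113 - 0.272 = 0.0489z*, so z* = 1.2/0.0489 = 24.5.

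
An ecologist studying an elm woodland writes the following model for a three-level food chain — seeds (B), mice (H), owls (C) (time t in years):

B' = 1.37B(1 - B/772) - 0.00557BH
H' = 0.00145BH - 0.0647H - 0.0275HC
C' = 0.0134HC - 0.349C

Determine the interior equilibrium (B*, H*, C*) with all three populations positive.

B* ≈ 690, H* ≈ 26, C* ≈ 34

From dC/dt = 0: 0.0134H* = 0.349, so H* = 26.
From dB/dt = 0: 1.37(1 - B*/772) = 0.00557·26, giving B* = 772·(1 - 0.106) = 690.
From dH/dt = 0: 0.00145·690 - 0.0647 = 0.0275C*, so C* = 0.936/0.0275 = 34.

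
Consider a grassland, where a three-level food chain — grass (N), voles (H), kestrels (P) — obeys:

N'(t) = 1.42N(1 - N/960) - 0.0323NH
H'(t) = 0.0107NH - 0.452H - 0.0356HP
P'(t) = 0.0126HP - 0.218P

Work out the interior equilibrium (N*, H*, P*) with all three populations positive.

N* ≈ 582, H* ≈ 17.3, P* ≈ 162

From dP/dt = 0: 0.0126H* = 0.218, so H* = 17.3.
From dN/dt = 0: 1.42(1 - N*/960) = 0.0323·17.3, giving N* = 960·(1 - 0.394) = 582.
From dH/dt = 0: 0.0107·582 - 0.452 = 0.0356P*, so P* = 5.78/0.0356 = 162.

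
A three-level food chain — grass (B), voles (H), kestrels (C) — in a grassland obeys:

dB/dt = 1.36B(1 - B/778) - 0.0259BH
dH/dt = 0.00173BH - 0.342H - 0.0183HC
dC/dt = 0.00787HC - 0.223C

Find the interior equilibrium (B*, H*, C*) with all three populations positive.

B* ≈ 358, H* ≈ 28.3, C* ≈ 15.2

From dC/dt = 0: 0.00787H* = 0.223, so H* = 28.3.
From dB/dt = 0: 1.36(1 - B*/778) = 0.0259·28.3, giving B* = 778·(1 - 0.54) = 358.
From dH/dt = 0: 0.00173·358 - 0.342 = 0.0183C*, so C* = 0.278/0.0183 = 15.2.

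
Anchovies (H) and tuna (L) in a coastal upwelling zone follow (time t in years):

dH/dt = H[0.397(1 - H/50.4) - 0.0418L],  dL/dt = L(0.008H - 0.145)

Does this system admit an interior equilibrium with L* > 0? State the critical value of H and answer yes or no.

Threshold H = 18.1; K > 18.1, so yes, the predator persists.

The predator equation gives dL/dt > 0 only when H > 0.145/0.008 = 18.1.
Without the predator, H → K = 50.4. Since 50.4 > 18.1, the predator can invade and persist.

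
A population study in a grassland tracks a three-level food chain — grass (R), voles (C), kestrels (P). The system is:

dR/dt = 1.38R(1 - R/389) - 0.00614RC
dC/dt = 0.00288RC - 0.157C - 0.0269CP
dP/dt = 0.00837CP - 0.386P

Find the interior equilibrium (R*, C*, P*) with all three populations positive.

From dP/dt = 0: 0.00837C* = 0.386, so C* = 46.1.
From dR/dt = 0: 1.38(1 - R*/389) = 0.00614·46.1, giving R* = 389·(1 - 0.205) = 309.
From dC/dt = 0: 0.00288·309 - 0.157 = 0.0269P*, so P* = 0.733/0.0269 = 27.3.

R* ≈ 309, C* ≈ 46.1, P* ≈ 27.3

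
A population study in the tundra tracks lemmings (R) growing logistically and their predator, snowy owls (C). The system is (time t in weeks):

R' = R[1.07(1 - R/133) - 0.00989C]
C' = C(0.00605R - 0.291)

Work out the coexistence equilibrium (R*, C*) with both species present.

R* ≈ 48.1, C* ≈ 69.1

From dC/dt = 0 with C > 0: 0.00605R* = 0.291, so R* = 48.1.
Substitute into dR/dt = 0: 1.07(1 - 48.1/133) = 0.00989C*.
The bracket is 0.638, giving C* = 0.683/0.00989 = 69.1.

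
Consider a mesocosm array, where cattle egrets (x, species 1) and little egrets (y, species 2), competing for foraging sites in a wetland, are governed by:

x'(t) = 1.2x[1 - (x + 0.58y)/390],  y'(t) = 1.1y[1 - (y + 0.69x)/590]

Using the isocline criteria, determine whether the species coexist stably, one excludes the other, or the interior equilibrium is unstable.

stable coexistence

Compare the nullcline intercepts: K1/α12 = 390/0.58 = 672 > K2 = 590; K2/α21 = 590/0.69 = 855 > K1 = 390.
Since both inequalities hold, each species can invade when rare, so the interior equilibrium is stable.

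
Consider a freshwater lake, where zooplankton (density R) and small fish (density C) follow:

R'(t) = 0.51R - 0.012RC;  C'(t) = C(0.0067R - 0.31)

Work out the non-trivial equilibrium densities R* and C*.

R* ≈ 46.3, C* ≈ 42.5

Set dC/dt = 0 with C > 0: 0.0067R - 0.31 = 0, so R* = 0.31/0.0067 = 46.3.
Set dR/dt = 0 with R > 0: 0.51 - 0.012C = 0, so C* = 0.51/0.012 = 42.5.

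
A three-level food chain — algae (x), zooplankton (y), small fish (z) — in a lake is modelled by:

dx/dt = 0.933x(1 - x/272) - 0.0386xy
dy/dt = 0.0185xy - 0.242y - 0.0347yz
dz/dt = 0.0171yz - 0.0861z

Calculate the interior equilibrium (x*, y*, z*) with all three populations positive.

From dz/dt = 0: 0.0171y* = 0.0861, so y* = 5.04.
From dx/dt = 0: 0.933(1 - x*/272) = 0.0386·5.04, giving x* = 272·(1 - 0.208) = 215.
From dy/dt = 0: 0.0185·215 - 0.242 = 0.0347z*, so z* = 3.74/0.0347 = 108.

x* ≈ 215, y* ≈ 5.04, z* ≈ 108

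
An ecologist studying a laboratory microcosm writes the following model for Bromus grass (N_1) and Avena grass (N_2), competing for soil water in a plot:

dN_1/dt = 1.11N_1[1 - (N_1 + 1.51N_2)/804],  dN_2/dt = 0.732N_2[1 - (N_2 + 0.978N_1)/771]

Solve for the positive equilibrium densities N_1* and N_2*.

N_1* ≈ 756, N_2* ≈ 32.1

Setting both brackets to zero gives the nullclines N_1 + 1.51N_2 = 804 and 0.978N_1 + N_2 = 771.
Substituting N_2 = 771 - 0.978N_1 into the first: N_1(1 - 1.51·0.978) = 804 - 1.51·771.
So N_1* = -360/-0.477 = 756, and then N_2* = 771 - 0.978·756 = 32.1.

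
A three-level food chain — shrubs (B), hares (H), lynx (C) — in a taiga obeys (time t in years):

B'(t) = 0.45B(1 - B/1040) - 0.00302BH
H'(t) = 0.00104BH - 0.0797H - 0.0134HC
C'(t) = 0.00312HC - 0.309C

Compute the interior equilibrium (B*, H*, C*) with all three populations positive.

B* ≈ 349, H* ≈ 99, C* ≈ 21.1

From dC/dt = 0: 0.00312H* = 0.309, so H* = 99.
From dB/dt = 0: 0.45(1 - B*/1040) = 0.00302·99, giving B* = 1040·(1 - 0.665) = 349.
From dH/dt = 0: 0.00104·349 - 0.0797 = 0.0134C*, so C* = 0.283/0.0134 = 21.1.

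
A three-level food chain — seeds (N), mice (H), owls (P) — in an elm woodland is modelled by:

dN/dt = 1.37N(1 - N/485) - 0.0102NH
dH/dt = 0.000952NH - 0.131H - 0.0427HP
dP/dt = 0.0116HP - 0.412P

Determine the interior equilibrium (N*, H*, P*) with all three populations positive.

From dP/dt = 0: 0.0116H* = 0.412, so H* = 35.5.
From dN/dt = 0: 1.37(1 - N*/485) = 0.0102·35.5, giving N* = 485·(1 - 0.264) = 357.
From dH/dt = 0: 0.000952·357 - 0.131 = 0.0427P*, so P* = 0.209/0.0427 = 4.89.

N* ≈ 357, H* ≈ 35.5, P* ≈ 4.89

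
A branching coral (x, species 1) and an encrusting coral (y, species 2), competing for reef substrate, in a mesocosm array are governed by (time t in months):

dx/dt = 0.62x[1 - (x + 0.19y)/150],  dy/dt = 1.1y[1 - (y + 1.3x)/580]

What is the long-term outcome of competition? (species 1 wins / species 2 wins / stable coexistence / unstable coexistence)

stable coexistence

Compare the nullcline intercepts: K1/α12 = 150/0.19 = 789 > K2 = 580; K2/α21 = 580/1.3 = 446 > K1 = 150.
Since both inequalities hold, each species can invade when rare, so the interior equilibrium is stable.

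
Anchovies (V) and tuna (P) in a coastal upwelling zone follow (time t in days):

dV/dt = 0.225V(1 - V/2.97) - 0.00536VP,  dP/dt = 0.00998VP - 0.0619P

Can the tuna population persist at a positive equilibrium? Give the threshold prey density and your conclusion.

The predator equation gives dP/dt > 0 only when V > 0.0619/0.00998 = 6.2.
Without the predator, V → K = 2.97. Since 2.97 < 6.2, the predator cannot invade.

Threshold V = 6.2; K < 6.2, so no, the predator goes extinct.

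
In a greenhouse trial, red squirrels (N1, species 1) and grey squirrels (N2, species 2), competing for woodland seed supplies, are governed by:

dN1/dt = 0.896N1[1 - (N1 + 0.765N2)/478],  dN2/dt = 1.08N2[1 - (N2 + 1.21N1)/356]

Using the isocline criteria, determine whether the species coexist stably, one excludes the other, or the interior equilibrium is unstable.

Compare the nullcline intercepts: K1/α12 = 478/0.765 = 625 > K2 = 356; K2/α21 = 356/1.21 = 294 < K1 = 478.
Since the inequalities point opposite ways, species 1 can invade but species 2 cannot.

species 1 excludes species 2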